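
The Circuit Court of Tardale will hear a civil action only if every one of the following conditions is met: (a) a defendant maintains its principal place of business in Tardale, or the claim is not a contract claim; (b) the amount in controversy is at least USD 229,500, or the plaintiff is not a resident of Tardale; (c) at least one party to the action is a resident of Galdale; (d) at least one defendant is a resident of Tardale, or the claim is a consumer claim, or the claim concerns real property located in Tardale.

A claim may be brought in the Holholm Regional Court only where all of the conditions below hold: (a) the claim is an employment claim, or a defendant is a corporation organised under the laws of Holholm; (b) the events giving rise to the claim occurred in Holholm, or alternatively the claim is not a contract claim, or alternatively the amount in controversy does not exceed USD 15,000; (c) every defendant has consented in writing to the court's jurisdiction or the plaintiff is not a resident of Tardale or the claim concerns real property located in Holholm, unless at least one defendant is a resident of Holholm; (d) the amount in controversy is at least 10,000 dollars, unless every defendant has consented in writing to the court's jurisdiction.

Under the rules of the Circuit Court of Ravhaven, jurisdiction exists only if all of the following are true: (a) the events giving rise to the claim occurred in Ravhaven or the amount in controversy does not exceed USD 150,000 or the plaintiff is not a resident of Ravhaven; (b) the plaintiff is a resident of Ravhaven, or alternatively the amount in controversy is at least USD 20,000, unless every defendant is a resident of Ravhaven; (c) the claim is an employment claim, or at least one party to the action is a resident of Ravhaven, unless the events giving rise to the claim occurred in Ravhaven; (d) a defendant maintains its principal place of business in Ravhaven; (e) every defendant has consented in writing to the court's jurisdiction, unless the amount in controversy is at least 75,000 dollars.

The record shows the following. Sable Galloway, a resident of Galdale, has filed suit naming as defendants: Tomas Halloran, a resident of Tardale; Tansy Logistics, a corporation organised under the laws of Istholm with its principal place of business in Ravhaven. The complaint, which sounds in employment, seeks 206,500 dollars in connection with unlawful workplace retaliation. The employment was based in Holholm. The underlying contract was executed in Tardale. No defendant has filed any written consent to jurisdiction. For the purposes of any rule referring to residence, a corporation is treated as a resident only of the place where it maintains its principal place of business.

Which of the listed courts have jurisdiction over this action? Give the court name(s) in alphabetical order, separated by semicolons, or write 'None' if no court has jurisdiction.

the Circuit Court of Ravhaven; the Circuit Court of Tardale; the Holholm Regional Court

The Circuit Court of Tardale:
  (a) The claim is an employment claim, not a contract claim, so one alternative holds. Satisfied.
  (b) The plaintiff resides in Galdale, which is not Tardale, so one alternative holds. Satisfied.
  (c) Sable Galloway resides in Galdale. Condition met.
  (d) Tomas Halloran resides in Tardale, so this disjunct is met. Satisfied.
  → Every requirement is satisfied — jurisdiction.
The Holholm Regional Court:
  (a) The claim is an employment claim, so this disjunct is met. Met.
  (b) The operative events occurred in Holholm, so one alternative holds. Satisfied.
  (c) The plaintiff resides in Galdale, which is not Tardale, which satisfies one of the alternatives. Satisfied.
  (d) The amount in controversy is USD 206,500, which meets the USD 10,000 floor. Met.
  → Every requirement is satisfied — jurisdiction.
The Circuit Court of Ravhaven:
  (a) The plaintiff resides in Galdale, which is not Ravhaven, so one alternative holds. Condition met.
  (b) The amount in controversy is $206,500, which meets the USD 20,000 floor, so one alternative holds. Condition met.
  (c) The claim is an employment claim, which satisfies one of the alternatives. Met.
  (d) Tansy Logistics has its principal place of business in Ravhaven. Satisfied.
  (e) No such written consent has been filed. The proviso rescues it, though: the amount in controversy is $206,500, which meets the $75,000 floor. Met.
  → All conditions met; jurisdiction exists.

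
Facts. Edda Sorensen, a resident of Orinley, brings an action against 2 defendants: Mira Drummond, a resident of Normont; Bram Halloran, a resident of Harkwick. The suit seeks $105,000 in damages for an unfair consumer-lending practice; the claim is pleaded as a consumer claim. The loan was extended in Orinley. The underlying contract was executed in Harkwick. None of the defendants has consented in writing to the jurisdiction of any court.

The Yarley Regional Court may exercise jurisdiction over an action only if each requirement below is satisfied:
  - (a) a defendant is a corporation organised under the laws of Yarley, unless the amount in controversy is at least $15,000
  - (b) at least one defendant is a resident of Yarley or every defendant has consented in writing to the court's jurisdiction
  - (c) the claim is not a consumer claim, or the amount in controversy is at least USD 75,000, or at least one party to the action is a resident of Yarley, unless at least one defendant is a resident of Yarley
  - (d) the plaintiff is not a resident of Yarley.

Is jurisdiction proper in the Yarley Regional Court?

The Yarley Regional Court:
  (a) No defendant is a corporation. However, the amount in controversy is USD 105,000, which meets the 15,000 dollars floor, so the 'unless' proviso supplies this condition. Met.
  (b) No defendant resides in Yarley (they reside in Normont, Harkwick); no such written consent has been filed — every alternative fails. Not satisfied.
  (c) The amount in controversy is 105,000 dollars, which meets the $75,000 floor — that alternative is enough. Met.
  (d) The plaintiff resides in Orinley, which is not Yarley. Satisfied.
  → The court lacks jurisdiction.

No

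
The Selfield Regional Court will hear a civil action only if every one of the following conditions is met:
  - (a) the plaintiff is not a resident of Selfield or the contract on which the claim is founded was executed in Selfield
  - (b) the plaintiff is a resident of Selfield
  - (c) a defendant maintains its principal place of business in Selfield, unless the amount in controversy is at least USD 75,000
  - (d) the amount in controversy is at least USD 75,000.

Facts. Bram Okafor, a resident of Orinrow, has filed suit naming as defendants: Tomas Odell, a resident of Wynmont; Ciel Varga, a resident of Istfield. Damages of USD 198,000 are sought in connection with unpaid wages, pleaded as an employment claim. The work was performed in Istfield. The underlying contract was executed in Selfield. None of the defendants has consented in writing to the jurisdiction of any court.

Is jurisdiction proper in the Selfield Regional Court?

No

The Selfield Regional Court:
  (a) The plaintiff resides in Orinrow, which is not Selfield — that alternative is enough. Satisfied.
  (b) The plaintiff resides in Orinrow, not Selfield. Condition not met.
  (c) No defendant is a corporation. The proviso rescues it, though: the amount in controversy is $198,000, which meets the $75,000 floor. Satisfied.
  (d) The amount in controversy is 198,000 dollars, which meets the $75,000 floor. Condition met.
  → Not every requirement is met — no jurisdiction.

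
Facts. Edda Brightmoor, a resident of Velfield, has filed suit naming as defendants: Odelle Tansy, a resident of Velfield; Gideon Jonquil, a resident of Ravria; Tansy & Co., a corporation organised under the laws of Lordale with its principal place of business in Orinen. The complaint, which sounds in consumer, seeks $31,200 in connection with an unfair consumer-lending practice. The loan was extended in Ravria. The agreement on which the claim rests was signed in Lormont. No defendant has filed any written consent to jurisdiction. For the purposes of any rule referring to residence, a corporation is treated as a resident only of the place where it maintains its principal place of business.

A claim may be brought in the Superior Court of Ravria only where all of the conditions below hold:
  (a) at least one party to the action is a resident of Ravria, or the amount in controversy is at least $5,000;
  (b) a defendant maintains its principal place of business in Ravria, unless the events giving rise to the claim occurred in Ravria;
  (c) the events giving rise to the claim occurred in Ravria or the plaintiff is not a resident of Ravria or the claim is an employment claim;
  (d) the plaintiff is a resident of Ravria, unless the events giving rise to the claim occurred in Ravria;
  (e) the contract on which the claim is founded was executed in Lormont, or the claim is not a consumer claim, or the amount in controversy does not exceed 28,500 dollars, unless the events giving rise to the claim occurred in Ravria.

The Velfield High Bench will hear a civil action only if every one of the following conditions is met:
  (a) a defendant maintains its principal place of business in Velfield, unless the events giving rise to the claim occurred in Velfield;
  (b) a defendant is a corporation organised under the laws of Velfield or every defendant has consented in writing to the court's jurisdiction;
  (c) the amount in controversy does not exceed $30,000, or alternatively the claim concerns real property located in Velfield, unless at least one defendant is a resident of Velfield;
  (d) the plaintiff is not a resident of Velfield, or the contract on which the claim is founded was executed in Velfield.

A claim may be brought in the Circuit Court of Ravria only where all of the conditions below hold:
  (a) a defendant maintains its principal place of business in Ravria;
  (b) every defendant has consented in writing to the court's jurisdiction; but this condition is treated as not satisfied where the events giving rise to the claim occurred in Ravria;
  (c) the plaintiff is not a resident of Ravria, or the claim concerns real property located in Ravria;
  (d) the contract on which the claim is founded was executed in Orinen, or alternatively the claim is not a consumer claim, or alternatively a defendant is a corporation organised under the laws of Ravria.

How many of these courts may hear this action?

The Superior Court of Ravria:
  (a) Gideon Jonquil resides in Ravria, so one alternative holds. Satisfied.
  (b) The corporate defendant(s) have their principal place of business in Orinen, not Ravria. The proviso rescues it, though: the operative events occurred in Ravria. Satisfied.
  (c) The operative events occurred in Ravria, which satisfies one of the alternatives. Met.
  (d) The plaintiff resides in Velfield, not Ravria. But the operative events occurred in Ravria, and the 'unless' clause therefore excuses the requirement. Met.
  (e) The contract was executed in Lormont, so one alternative holds. Condition met.
  → Every requirement is satisfied — jurisdiction.
The Velfield High Bench:
  (a) The corporate defendant(s) have their principal place of business in Orinen, not Velfield. And the operative events occurred in Ravria, not Velfield, so the proviso does not save it. Not met.
  (b) The corporate defendant(s) are organised in Lordale, not Velfield; no such written consent has been filed — no alternative holds. Condition not met.
  (c) The amount in controversy is USD 31,200, above the 30,000 dollars ceiling; the claim does not concern real property — no alternative holds. The proviso rescues it, though: Odelle Tansy resides in Velfield. Met.
  (d) The plaintiff resides in Velfield; the contract was executed in Lormont, not Velfield — none of the alternatives is met. Fails.
  → Not every requirement is met — no jurisdiction.
The Circuit Court of Ravria:
  (a) The corporate defendant(s) have their principal place of business in Orinen, not Ravria. Not satisfied.
  (b) No such written consent has been filed. Not met.
  (c) The plaintiff resides in Velfield, which is not Ravria — that alternative is enough. Met.
  (d) The contract was executed in Lormont, not Orinen; the claim is a consumer claim; the corporate defendant(s) are organised in Lordale, not Ravria — no alternative holds. Not met.
  → The court lacks jurisdiction.
Courts with jurisdiction: the Superior Court of Ravria — 1 in total.

1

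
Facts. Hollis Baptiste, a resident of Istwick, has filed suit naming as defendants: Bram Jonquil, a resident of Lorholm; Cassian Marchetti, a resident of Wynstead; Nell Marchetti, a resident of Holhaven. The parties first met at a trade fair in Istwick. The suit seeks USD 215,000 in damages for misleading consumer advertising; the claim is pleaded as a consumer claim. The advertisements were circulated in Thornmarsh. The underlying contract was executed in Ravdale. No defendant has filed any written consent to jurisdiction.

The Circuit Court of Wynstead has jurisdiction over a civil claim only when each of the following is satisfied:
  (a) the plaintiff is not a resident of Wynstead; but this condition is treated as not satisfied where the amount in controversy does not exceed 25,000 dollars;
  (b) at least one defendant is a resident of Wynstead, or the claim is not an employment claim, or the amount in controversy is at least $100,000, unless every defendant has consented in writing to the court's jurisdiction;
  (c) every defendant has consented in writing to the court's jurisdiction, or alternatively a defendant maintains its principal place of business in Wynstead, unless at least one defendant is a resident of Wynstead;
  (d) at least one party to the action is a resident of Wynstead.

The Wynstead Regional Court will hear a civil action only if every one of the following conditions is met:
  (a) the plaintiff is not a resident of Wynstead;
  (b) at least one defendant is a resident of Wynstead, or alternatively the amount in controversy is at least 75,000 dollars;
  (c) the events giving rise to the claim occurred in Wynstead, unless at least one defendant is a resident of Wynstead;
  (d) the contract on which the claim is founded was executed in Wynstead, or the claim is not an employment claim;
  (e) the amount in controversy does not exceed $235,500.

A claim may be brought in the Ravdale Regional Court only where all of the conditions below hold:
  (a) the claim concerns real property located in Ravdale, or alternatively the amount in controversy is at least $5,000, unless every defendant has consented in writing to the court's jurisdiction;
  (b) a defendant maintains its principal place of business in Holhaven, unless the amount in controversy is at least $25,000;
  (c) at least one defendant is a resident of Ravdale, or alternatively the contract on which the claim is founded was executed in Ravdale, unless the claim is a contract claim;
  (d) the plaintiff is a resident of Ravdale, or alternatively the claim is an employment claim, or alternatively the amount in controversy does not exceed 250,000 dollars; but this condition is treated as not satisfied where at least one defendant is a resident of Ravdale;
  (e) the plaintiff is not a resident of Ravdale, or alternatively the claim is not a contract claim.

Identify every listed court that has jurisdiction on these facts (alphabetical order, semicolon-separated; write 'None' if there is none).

the Circuit Court of Wynstead; the Ravdale Regional Court; the Wynstead Regional Court

The Circuit Court of Wynstead:
  (a) The plaintiff resides in Istwick, which is not Wynstead. And the carve-out is inapplicable — the amount in controversy is 215,000 dollars, above the USD 25,000 ceiling. Satisfied.
  (b) Cassian Marchetti resides in Wynstead, which satisfies one of the alternatives. Condition met.
  (c) No such written consent has been filed; no defendant is a corporation — every alternative fails. However, Cassian Marchetti resides in Wynstead, so the 'unless' proviso supplies this condition. Condition met.
  (d) Cassian Marchetti resides in Wynstead. Met.
  → Jurisdiction lies.
The Wynstead Regional Court:
  (a) The plaintiff resides in Istwick, which is not Wynstead. Met.
  (b) Cassian Marchetti resides in Wynstead — that alternative is enough. Condition met.
  (c) The operative events occurred in Thornmarsh, not Wynstead. But Cassian Marchetti resides in Wynstead, and the 'unless' clause therefore excuses the requirement. Satisfied.
  (d) The claim is a consumer claim, not an employment claim, so one alternative holds. Condition met.
  (e) The amount in controversy is USD 215,000, within the $235,500 ceiling. Met.
  → All conditions met; jurisdiction exists.
The Ravdale Regional Court:
  (a) The amount in controversy is $215,000, which meets the USD 5,000 floor — that alternative is enough. Met.
  (b) No defendant is a corporation. However, the amount in controversy is 215,000 dollars, which meets the 25,000 dollars floor, so the 'unless' proviso supplies this condition. Condition met.
  (c) The contract was executed in Ravdale, which satisfies one of the alternatives. Met.
  (d) The amount in controversy is $215,000, within the $250,000 ceiling, so one alternative holds. And the carve-out is inapplicable — no defendant resides in Ravdale (they reside in Lorholm, Wynstead, Holhaven). Satisfied.
  (e) The plaintiff resides in Istwick, which is not Ravdale, so one alternative holds. Satisfied.
  → All conditions met; jurisdiction exists.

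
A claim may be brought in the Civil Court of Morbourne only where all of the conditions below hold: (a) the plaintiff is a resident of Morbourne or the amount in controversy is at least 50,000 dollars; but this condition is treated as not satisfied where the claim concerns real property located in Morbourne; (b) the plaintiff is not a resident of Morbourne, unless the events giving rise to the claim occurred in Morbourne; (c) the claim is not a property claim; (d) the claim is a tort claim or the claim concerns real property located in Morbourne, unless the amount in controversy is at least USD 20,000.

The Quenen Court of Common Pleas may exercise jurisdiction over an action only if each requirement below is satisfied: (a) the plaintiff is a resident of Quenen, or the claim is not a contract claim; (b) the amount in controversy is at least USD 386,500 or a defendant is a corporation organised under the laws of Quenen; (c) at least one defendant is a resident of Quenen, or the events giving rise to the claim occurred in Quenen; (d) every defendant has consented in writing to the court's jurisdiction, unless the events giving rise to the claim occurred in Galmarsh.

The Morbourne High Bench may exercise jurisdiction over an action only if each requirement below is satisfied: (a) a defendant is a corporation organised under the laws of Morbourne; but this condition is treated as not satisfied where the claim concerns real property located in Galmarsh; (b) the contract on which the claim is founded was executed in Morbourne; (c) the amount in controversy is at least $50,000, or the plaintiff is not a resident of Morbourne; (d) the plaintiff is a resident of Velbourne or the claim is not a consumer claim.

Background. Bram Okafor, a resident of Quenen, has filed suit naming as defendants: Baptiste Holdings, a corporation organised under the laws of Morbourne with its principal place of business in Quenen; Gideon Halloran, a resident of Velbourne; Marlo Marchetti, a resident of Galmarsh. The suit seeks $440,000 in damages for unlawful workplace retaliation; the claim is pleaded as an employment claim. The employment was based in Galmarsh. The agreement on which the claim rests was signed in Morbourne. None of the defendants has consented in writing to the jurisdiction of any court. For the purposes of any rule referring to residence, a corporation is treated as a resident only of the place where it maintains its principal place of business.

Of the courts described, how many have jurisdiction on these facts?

The Civil Court of Morbourne:
  (a) The amount in controversy is USD 440,000, which meets the 50,000 dollars floor, which satisfies one of the alternatives. The exception is not triggered, since the claim does not concern real property. Satisfied.
  (b) The plaintiff resides in Quenen, which is not Morbourne. Condition met.
  (c) The claim is an employment claim, not a property claim. Condition met.
  (d) The claim is an employment claim, not a tort claim; the claim does not concern real property — no alternative holds. But the amount in controversy is $440,000, which meets the 20,000 dollars floor, and the 'unless' clause therefore excuses the requirement. Condition met.
  → Jurisdiction lies.
The Quenen Court of Common Pleas:
  (a) The plaintiff resides in Quenen, which satisfies one of the alternatives. Condition met.
  (b) The amount in controversy is 440,000 dollars, which meets the 386,500 dollars floor, so one alternative holds. Met.
  (c) Baptiste Holdings resides in Quenen, so this disjunct is met. Condition met.
  (d) No such written consent has been filed. The proviso rescues it, though: the operative events occurred in Galmarsh. Met.
  → All conditions met; jurisdiction exists.
The Morbourne High Bench:
  (a) Baptiste Holdings is organised under the laws of Morbourne. And the carve-out is inapplicable — the claim does not concern real property. Satisfied.
  (b) The contract was executed in Morbourne. Satisfied.
  (c) The amount in controversy is $440,000, which meets the $50,000 floor, so this disjunct is met. Satisfied.
  (d) The claim is an employment claim, not a consumer claim, so one alternative holds. Met.
  → The court has jurisdiction.
Courts with jurisdiction: the Civil Court of Morbourne, the Quenen Court of Common Pleas, the Morbourne High Bench — 3 in total.

3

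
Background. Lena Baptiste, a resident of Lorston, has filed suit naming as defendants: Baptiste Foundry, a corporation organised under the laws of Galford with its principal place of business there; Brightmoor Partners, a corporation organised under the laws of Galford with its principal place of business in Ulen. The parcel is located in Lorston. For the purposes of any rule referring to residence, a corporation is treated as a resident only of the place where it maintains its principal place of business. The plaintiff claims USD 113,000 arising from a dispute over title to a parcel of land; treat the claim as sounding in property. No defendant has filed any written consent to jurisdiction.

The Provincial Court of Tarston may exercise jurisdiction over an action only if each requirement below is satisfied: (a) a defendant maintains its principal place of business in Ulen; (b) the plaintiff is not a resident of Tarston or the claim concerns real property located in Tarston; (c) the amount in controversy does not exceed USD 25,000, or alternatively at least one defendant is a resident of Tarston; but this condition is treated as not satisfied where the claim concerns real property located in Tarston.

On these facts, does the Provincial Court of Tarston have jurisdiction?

The Provincial Court of Tarston:
  (a) Brightmoor Partners has its principal place of business in Ulen. Condition met.
  (b) The plaintiff resides in Lorston, which is not Tarston, so this disjunct is met. Met.
  (c) The amount in controversy is $113,000, above the 25,000 dollars ceiling; no defendant resides in Tarston (they reside in Galford, Ulen) — no alternative holds. Fails.
  → At least one condition fails; no jurisdiction.

No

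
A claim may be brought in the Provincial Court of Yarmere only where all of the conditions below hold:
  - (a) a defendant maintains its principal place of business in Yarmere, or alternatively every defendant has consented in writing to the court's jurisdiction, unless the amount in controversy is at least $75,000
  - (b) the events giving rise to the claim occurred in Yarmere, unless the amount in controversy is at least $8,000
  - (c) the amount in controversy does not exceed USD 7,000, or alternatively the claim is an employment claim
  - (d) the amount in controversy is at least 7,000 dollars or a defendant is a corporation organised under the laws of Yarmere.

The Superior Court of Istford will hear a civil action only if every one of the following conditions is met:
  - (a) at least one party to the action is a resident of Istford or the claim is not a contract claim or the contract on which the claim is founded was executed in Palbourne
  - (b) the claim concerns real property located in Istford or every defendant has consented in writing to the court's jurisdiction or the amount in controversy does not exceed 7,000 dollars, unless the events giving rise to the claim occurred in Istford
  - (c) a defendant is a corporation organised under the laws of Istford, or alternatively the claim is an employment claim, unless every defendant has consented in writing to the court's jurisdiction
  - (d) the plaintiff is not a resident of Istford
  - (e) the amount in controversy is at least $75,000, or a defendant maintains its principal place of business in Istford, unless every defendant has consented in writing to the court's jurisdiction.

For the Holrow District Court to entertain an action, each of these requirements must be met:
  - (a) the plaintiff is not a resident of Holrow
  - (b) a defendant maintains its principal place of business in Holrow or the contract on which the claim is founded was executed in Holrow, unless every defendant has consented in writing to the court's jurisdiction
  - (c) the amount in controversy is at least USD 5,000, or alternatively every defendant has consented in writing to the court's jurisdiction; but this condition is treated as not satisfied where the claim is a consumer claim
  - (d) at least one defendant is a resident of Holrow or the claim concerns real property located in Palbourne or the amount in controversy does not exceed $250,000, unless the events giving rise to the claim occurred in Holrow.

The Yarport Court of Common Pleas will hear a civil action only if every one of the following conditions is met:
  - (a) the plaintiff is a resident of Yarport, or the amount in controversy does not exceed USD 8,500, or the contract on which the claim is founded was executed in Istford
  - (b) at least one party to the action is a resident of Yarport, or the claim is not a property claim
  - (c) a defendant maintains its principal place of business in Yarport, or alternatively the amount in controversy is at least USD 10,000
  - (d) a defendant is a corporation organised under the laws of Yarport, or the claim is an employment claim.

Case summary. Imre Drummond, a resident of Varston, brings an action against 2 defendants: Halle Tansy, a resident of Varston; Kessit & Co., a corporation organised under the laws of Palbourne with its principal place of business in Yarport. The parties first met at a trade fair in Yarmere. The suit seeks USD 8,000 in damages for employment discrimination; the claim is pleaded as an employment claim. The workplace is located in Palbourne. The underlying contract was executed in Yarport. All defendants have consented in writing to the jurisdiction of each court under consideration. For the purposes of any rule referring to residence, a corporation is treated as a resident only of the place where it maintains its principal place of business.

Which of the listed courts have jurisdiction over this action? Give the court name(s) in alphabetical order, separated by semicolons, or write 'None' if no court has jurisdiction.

the Holrow District Court; the Provincial Court of Yarmere; the Superior Court of Istford; the Yarport Court of Common Pleas

The Provincial Court of Yarmere:
  (a) Every defendant has filed written consent, which satisfies one of the alternatives. Met.
  (b) The operative events occurred in Palbourne, not Yarmere. However, the amount in controversy is USD 8,000, which meets the $8,000 floor, so the 'unless' proviso supplies this condition. Condition met.
  (c) The claim is an employment claim, which satisfies one of the alternatives. Satisfied.
  (d) The amount in controversy is 8,000 dollars, which meets the 7,000 dollars floor, which satisfies one of the alternatives. Satisfied.
  → Every requirement is satisfied — jurisdiction.
The Superior Court of Istford:
  (a) The claim is an employment claim, not a contract claim, so one alternative holds. Met.
  (b) Every defendant has filed written consent, so one alternative holds. Met.
  (c) The claim is an employment claim — that alternative is enough. Met.
  (d) The plaintiff resides in Varston, which is not Istford. Condition met.
  (e) The amount in controversy is USD 8,000, below the 75,000 dollars floor; the corporate defendant(s) have their principal place of business in Yarport, not Istford — no alternative holds. But every defendant has filed written consent, and the 'unless' clause therefore excuses the requirement. Satisfied.
  → Jurisdiction lies.
The Holrow District Court:
  (a) The plaintiff resides in Varston, which is not Holrow. Condition met.
  (b) The corporate defendant(s) have their principal place of business in Yarport, not Holrow; the contract was executed in Yarport, not Holrow — no alternative holds. The proviso rescues it, though: every defendant has filed written consent. Satisfied.
  (c) The amount in controversy is USD 8,000, which meets the 5,000 dollars floor — that alternative is enough. The exception is not triggered, since the claim is an employment claim, not a consumer claim. Satisfied.
  (d) The amount in controversy is 8,000 dollars, within the USD 250,000 ceiling — that alternative is enough. Condition met.
  → All conditions met; jurisdiction exists.
The Yarport Court of Common Pleas:
  (a) The amount in controversy is $8,000, within the USD 8,500 ceiling, so one alternative holds. Met.
  (b) Kessit & Co. resides in Yarport, so one alternative holds. Satisfied.
  (c) Kessit & Co. has its principal place of business in Yarport — that alternative is enough. Satisfied.
  (d) The claim is an employment claim, so one alternative holds. Condition met.
  → Every requirement is satisfied — jurisdiction.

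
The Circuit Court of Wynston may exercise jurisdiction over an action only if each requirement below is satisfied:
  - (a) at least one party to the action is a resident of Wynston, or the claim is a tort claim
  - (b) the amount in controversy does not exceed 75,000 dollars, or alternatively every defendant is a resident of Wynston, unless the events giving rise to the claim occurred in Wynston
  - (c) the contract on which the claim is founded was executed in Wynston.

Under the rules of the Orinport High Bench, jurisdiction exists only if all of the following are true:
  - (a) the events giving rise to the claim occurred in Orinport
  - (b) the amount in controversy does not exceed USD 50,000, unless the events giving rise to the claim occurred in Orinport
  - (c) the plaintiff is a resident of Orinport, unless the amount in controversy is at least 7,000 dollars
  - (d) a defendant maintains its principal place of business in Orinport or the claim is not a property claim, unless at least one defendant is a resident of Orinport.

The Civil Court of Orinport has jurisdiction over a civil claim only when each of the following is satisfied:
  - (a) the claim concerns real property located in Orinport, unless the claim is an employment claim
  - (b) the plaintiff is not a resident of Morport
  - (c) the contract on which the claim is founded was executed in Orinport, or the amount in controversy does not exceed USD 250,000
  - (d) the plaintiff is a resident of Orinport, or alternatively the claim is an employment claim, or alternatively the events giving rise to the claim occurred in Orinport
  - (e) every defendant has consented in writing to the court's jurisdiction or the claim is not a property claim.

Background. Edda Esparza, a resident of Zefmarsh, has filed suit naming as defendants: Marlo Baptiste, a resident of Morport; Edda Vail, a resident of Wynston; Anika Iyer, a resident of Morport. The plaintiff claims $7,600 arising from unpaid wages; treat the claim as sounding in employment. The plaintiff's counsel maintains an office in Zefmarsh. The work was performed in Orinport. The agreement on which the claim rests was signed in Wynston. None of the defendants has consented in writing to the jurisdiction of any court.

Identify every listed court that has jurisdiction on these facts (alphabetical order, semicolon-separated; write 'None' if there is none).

the Circuit Court of Wynston; the Civil Court of Orinport; the Orinport High Bench

The Circuit Court of Wynston:
  (a) Edda Vail resides in Wynston, which satisfies one of the alternatives. Condition met.
  (b) The amount in controversy is 7,600 dollars, within the 75,000 dollars ceiling — that alternative is enough. Satisfied.
  (c) The contract was executed in Wynston. Condition met.
  → All conditions met; jurisdiction exists.
The Orinport High Bench:
  (a) The operative events occurred in Orinport. Met.
  (b) The amount in controversy is 7,600 dollars, within the 50,000 dollars ceiling. Condition met.
  (c) The plaintiff resides in Zefmarsh, not Orinport. The proviso rescues it, though: the amount in controversy is USD 7,600, which meets the USD 7,000 floor. Satisfied.
  (d) The claim is an employment claim, not a property claim, which satisfies one of the alternatives. Condition met.
  → Jurisdiction lies.
The Civil Court of Orinport:
  (a) The claim does not concern real property. However, the claim is an employment claim, so the 'unless' proviso supplies this condition. Met.
  (b) The plaintiff resides in Zefmarsh, which is not Morport. Condition met.
  (c) The amount in controversy is 7,600 dollars, within the 250,000 dollars ceiling, which satisfies one of the alternatives. Satisfied.
  (d) The claim is an employment claim, so this disjunct is met. Satisfied.
  (e) The claim is an employment claim, not a property claim, so this disjunct is met. Condition met.
  → The court has jurisdiction.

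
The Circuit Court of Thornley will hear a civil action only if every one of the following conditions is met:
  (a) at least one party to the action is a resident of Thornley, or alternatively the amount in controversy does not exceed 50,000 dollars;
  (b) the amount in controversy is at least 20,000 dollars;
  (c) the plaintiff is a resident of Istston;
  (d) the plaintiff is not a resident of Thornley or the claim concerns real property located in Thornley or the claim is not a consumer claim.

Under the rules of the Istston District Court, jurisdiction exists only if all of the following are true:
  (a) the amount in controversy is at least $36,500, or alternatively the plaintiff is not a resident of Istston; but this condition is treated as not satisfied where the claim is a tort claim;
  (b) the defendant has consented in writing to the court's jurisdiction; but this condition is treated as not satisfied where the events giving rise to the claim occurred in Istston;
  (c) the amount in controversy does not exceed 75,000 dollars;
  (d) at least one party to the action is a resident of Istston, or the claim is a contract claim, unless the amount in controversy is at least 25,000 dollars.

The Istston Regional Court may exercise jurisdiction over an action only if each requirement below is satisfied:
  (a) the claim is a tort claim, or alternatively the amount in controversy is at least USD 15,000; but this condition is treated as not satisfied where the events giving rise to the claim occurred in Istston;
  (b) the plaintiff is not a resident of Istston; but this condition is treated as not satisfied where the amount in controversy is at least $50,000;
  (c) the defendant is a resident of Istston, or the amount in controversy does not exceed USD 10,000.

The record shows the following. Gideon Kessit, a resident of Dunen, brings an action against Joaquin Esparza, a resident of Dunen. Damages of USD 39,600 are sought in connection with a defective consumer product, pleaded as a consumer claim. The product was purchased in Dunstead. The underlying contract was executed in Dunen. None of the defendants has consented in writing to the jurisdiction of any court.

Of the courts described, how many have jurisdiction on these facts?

0

The Circuit Court of Thornley:
  (a) The amount in controversy is 39,600 dollars, within the 50,000 dollars ceiling, which satisfies one of the alternatives. Condition met.
  (b) The amount in controversy is 39,600 dollars, which meets the USD 20,000 floor. Met.
  (c) The plaintiff resides in Dunen, not Istston. Not met.
  (d) The plaintiff resides in Dunen, which is not Thornley, so this disjunct is met. Satisfied.
  → Not every requirement is met — no jurisdiction.
The Istston District Court:
  (a) The amount in controversy is 39,600 dollars, which meets the $36,500 floor — that alternative is enough. The exception is not triggered, since the claim is a consumer claim, not a tort claim. Satisfied.
  (b) No such written consent has been filed. Not met.
  (c) The amount in controversy is $39,600, within the 75,000 dollars ceiling. Met.
  (d) No party resides in Istston; the claim is a consumer claim, not a contract claim — every alternative fails. However, the amount in controversy is 39,600 dollars, which meets the $25,000 floor, so the 'unless' proviso supplies this condition. Condition met.
  → Not every requirement is met — no jurisdiction.
The Istston Regional Court:
  (a) The amount in controversy is $39,600, which meets the USD 15,000 floor, so this disjunct is met. The exception is not triggered, since the operative events occurred in Dunstead, not Istston. Condition met.
  (b) The plaintiff resides in Dunen, which is not Istston. And the carve-out is inapplicable — the amount in controversy is USD 39,600, below the $50,000 floor. Satisfied.
  (c) The defendant resides in Dunen, not Istston; the amount in controversy is USD 39,600, above the USD 10,000 ceiling — every alternative fails. Condition not met.
  → The court lacks jurisdiction.
No court satisfies all of its conditions.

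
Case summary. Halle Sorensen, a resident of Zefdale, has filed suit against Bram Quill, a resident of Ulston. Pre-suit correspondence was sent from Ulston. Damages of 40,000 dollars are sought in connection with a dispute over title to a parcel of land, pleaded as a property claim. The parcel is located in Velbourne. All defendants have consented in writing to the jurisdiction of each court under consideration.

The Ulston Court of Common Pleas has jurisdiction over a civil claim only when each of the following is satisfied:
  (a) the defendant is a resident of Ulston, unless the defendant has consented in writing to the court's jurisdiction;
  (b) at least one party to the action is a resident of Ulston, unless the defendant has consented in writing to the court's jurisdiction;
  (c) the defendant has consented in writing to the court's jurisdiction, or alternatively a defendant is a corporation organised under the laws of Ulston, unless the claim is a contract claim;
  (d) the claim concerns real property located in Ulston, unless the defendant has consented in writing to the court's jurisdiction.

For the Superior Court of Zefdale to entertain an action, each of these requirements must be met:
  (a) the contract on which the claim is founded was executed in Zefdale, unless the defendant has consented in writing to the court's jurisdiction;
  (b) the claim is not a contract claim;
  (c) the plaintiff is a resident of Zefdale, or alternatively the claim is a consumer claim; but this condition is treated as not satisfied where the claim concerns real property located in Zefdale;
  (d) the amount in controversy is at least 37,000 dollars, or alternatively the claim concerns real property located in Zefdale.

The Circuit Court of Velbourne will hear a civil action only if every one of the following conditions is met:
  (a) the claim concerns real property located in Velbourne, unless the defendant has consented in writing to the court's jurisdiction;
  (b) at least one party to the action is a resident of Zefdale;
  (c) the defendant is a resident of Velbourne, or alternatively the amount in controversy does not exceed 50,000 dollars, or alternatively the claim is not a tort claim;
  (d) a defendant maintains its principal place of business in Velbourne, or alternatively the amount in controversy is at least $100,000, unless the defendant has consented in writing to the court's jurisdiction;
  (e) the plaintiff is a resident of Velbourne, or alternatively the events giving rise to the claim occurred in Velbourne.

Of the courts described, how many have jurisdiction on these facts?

The Ulston Court of Common Pleas:
  (a) The defendant resides in Ulston. Condition met.
  (b) Bram Quill resides in Ulston. Satisfied.
  (c) Every defendant has filed written consent — that alternative is enough. Condition met.
  (d) The property lies in Velbourne, not Ulston. However, every defendant has filed written consent, so the 'unless' proviso supplies this condition. Met.
  → Jurisdiction lies.
The Superior Court of Zefdale:
  (a) No contract (and hence no place of execution) is alleged. The proviso rescues it, though: every defendant has filed written consent. Condition met.
  (b) The claim is a property claim, not a contract claim. Condition met.
  (c) The plaintiff resides in Zefdale, which satisfies one of the alternatives. The carve-out does not apply: the property lies in Velbourne, not Zefdale. Satisfied.
  (d) The amount in controversy is $40,000, which meets the $37,000 floor, so one alternative holds. Condition met.
  → All conditions met; jurisdiction exists.
The Circuit Court of Velbourne:
  (a) The property lies in Velbourne. Condition met.
  (b) Halle Sorensen resides in Zefdale. Met.
  (c) The amount in controversy is $40,000, within the USD 50,000 ceiling — that alternative is enough. Condition met.
  (d) No defendant is a corporation; the amount in controversy is $40,000, below the USD 100,000 floor — every alternative fails. However, every defendant has filed written consent, so the 'unless' proviso supplies this condition. Met.
  (e) The operative events occurred in Velbourne, which satisfies one of the alternatives. Satisfied.
  → The court has jurisdiction.
Courts with jurisdiction: the Ulston Court of Common Pleas, the Superior Court of Zefdale, the Circuit Court of Velbourne — 3 in total.

3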